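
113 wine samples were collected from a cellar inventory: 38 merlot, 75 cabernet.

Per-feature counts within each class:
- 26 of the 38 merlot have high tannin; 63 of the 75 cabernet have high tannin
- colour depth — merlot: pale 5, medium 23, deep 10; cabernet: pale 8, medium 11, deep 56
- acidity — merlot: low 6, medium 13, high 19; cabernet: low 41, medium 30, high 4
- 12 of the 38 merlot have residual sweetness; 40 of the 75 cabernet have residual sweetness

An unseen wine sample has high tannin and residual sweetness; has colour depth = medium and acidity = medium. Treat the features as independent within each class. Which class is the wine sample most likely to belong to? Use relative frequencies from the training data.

cabernet

merlot: (38/113) × (26/38) × (23/38) × (13/38) × (12/38) ≈ 0.0150452
cabernet: (75/113) × (63/75) × (11/75) × (30/75) × (40/75) ≈ 0.0174442
Highest score → cabernet.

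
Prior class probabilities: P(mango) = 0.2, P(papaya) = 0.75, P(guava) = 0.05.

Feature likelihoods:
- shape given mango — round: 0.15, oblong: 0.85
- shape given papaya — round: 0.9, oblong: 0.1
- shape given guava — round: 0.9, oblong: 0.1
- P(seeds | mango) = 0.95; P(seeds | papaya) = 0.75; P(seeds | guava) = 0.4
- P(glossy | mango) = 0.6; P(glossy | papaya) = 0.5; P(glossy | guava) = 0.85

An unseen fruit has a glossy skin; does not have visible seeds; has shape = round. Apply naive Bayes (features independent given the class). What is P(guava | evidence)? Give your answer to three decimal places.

0.212

mango: 0.2 × 0.15 × (1−0.95) × 0.6 = 0.0009
papaya: 0.75 × 0.9 × (1−0.75) × 0.5 = 0.084375
guava: 0.05 × 0.9 × (1−0.4) × 0.85 = 0.02295
P(guava | x) = 0.02295 / 0.108225 ≈ 0.212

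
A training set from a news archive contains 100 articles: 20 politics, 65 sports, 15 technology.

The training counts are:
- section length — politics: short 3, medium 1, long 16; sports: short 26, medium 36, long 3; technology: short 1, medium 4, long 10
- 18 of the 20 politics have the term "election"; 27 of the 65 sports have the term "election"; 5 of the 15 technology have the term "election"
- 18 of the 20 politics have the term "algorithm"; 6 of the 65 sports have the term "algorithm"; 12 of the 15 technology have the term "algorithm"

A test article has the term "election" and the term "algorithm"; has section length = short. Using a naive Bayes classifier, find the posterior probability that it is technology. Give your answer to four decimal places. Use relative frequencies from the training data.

politics: (20/100) × (3/20) × (18/20) × (18/20) = 0.0243
sports: (65/100) × (26/65) × (27/65) × (6/65) ≈ 0.00996923
technology: (15/100) × (1/15) × (5/15) × (12/15) ≈ 0.00266667
P(technology | x) = 0.00266667 / 0.0369359 ≈ 0.0722

0.0722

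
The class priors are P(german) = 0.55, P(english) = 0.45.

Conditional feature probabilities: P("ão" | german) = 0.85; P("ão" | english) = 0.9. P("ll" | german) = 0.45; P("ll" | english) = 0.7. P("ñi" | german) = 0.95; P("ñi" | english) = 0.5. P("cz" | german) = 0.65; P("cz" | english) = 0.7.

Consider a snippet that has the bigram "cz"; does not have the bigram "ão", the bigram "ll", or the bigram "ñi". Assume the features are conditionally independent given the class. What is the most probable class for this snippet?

german: 0.55 × (1−0.85) × (1−0.45) × (1−0.95) × 0.65 = 0.0014746875
english: 0.45 × (1−0.9) × (1−0.7) × (1−0.5) × 0.7 = 0.004725
Highest score → english.

english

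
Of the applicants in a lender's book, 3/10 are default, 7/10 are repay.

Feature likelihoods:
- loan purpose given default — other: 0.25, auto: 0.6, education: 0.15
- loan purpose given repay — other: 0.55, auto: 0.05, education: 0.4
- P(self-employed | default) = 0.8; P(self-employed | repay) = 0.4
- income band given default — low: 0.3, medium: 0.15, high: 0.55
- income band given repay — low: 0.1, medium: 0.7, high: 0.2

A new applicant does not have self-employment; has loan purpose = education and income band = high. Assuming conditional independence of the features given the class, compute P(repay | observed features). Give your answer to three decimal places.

0.872

default: 0.3 × 0.15 × (1−0.8) × 0.55 = 0.00495
repay: 0.7 × 0.4 × (1−0.4) × 0.2 = 0.0336
P(repay | x) = 0.0336 / 0.03855 ≈ 0.872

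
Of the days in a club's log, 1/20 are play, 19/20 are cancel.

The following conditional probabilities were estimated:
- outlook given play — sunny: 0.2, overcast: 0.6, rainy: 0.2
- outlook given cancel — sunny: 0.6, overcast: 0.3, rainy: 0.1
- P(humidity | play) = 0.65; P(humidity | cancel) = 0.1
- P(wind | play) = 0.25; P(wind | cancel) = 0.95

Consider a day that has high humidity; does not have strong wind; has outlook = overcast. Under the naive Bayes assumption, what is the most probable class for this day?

play: 0.05 × 0.6 × 0.65 × (1−0.25) = 0.014625
cancel: 0.95 × 0.3 × 0.1 × (1−0.95) = 0.001425
Highest score → play.

play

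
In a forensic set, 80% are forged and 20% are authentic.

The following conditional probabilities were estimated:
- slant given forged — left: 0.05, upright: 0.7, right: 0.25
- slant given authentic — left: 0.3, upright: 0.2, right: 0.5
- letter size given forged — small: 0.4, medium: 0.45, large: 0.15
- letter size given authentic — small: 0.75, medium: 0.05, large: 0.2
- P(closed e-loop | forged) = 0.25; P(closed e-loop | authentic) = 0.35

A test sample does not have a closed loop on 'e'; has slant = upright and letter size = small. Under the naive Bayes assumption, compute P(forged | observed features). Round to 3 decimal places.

0.896

forged: 0.8 × 0.7 × 0.4 × (1−0.25) = 0.168
authentic: 0.2 × 0.2 × 0.75 × (1−0.35) = 0.0195
P(forged | x) = 0.168 / 0.1875 ≈ 0.896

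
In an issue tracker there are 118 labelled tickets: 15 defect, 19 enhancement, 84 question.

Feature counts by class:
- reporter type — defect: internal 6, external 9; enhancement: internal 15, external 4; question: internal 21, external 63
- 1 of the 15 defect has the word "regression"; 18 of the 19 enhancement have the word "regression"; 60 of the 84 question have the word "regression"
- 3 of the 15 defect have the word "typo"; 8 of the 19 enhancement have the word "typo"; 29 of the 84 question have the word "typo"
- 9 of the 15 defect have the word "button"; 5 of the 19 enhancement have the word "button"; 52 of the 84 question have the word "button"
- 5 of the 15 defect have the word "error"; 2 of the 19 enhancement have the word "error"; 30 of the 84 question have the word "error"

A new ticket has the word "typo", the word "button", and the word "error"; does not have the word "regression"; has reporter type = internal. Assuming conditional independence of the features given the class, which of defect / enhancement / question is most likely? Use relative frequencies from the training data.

defect: (15/118) × (6/15) × (14/15) × (3/15) × (9/15) × (5/15) ≈ 0.00189831
enhancement: (19/118) × (15/19) × (1/19) × (8/19) × (5/19) × (2/19) ≈ 0.0000780342
question: (84/118) × (21/84) × (24/84) × (29/84) × (52/84) × (30/84) ≈ 0.00388109
Highest score → question.

question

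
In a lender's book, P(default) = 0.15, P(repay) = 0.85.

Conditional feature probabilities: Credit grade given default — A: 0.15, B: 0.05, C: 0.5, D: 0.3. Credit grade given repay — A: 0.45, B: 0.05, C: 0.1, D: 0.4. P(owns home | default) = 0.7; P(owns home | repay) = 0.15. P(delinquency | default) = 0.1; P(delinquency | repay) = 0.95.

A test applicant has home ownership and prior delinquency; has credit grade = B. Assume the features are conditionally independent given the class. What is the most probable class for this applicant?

default: 0.15 × 0.05 × 0.7 × 0.1 = 0.000525
repay: 0.85 × 0.05 × 0.15 × 0.95 = 0.00605625
Highest score → repay.

repay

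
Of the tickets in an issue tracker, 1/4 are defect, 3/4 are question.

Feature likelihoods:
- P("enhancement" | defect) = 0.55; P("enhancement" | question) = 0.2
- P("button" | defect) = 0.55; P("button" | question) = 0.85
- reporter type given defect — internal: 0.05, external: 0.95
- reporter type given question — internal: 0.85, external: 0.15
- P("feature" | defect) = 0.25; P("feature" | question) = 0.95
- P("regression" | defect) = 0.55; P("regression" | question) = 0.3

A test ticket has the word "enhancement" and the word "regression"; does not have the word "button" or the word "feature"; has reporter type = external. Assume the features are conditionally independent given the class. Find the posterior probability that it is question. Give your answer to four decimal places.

0.0021

defect: 0.25 × 0.55 × (1−0.55) × 0.95 × (1−0.25) × 0.55 = 0.024247265625
question: 0.75 × 0.2 × (1−0.85) × 0.15 × (1−0.95) × 0.3 = 0.000050625
P(question | x) = 0.000050625 / 0.024297890625 ≈ 0.0021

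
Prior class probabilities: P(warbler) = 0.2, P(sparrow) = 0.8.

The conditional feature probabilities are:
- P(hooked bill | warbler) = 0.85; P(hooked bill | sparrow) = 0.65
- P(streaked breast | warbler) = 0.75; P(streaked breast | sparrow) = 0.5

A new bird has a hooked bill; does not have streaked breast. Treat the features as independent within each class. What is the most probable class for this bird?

sparrow

warbler: 0.2 × 0.85 × (1−0.75) = 0.0425
sparrow: 0.8 × 0.65 × (1−0.5) = 0.26
Highest score → sparrow.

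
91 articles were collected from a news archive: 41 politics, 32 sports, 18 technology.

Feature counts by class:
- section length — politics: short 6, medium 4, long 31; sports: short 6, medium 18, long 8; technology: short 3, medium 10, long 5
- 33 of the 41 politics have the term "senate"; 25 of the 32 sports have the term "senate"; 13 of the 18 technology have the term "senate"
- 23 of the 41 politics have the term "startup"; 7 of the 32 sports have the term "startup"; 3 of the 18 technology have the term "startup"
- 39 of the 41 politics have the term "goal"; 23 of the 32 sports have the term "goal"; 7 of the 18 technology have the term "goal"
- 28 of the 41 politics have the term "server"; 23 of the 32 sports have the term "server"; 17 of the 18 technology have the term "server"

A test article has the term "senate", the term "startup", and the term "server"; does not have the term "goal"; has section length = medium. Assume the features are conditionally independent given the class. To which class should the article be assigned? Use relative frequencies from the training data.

politics: (41/91) × (4/41) × (33/41) × (23/41) × (2/41) × (28/41) ≈ 0.00066117
sports: (32/91) × (18/32) × (25/32) × (7/32) × (9/32) × (23/32) ≈ 0.00683344
technology: (18/91) × (10/18) × (13/18) × (3/18) × (11/18) × (17/18) ≈ 0.0076344
Highest score → technology.

technology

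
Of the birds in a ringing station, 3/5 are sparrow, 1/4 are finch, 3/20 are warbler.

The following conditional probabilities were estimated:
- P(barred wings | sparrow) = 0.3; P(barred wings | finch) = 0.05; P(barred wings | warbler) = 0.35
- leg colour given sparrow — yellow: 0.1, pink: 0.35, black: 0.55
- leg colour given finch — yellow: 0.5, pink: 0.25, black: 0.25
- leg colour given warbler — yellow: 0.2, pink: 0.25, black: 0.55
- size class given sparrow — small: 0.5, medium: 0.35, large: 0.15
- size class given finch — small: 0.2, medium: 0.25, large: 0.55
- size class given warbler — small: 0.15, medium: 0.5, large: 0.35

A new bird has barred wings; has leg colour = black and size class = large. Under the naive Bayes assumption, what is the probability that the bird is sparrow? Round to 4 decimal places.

0.5567

sparrow: 0.6 × 0.3 × 0.55 × 0.15 = 0.01485
finch: 0.25 × 0.05 × 0.25 × 0.55 = 0.00171875
warbler: 0.15 × 0.35 × 0.55 × 0.35 = 0.01010625
P(sparrow | x) = 0.01485 / 0.026675 ≈ 0.5567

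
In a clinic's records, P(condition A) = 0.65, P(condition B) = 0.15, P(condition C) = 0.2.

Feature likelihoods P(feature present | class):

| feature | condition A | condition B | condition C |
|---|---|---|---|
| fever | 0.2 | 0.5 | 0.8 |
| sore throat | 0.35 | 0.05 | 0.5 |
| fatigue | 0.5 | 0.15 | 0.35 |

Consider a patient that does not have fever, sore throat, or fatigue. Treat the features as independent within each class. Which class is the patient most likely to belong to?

condition A

condition A: 0.65 × (1−0.2) × (1−0.35) × (1−0.5) = 0.169
condition B: 0.15 × (1−0.5) × (1−0.05) × (1−0.15) = 0.0605625
condition C: 0.2 × (1−0.8) × (1−0.5) × (1−0.35) = 0.013
Highest score → condition A.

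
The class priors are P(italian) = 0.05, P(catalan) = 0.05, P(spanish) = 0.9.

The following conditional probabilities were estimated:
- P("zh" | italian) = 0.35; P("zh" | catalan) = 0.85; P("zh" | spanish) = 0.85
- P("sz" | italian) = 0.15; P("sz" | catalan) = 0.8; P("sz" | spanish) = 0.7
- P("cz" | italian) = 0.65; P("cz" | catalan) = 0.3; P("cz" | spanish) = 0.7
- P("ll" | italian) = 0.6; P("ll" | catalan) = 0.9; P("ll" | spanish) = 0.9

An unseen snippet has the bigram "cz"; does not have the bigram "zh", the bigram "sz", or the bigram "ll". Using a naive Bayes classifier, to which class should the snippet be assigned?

italian: 0.05 × (1−0.35) × (1−0.15) × 0.65 × (1−0.6) = 0.0071825
catalan: 0.05 × (1−0.85) × (1−0.8) × 0.3 × (1−0.9) = 0.000045
spanish: 0.9 × (1−0.85) × (1−0.7) × 0.7 × (1−0.9) = 0.002835
Highest score → italian.

italian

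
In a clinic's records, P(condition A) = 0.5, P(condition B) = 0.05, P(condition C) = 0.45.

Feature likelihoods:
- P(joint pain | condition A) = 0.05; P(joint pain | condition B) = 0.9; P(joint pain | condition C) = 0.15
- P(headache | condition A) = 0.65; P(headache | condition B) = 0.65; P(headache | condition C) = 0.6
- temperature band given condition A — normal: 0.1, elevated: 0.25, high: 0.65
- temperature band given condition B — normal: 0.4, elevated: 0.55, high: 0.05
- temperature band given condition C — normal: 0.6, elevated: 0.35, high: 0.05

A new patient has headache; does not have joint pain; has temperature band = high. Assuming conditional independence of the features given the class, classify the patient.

condition A

condition A: 0.5 × (1−0.05) × 0.65 × 0.65 = 0.2006875
condition B: 0.05 × (1−0.9) × 0.65 × 0.05 = 0.0001625
condition C: 0.45 × (1−0.15) × 0.6 × 0.05 = 0.011475
Highest score → condition A.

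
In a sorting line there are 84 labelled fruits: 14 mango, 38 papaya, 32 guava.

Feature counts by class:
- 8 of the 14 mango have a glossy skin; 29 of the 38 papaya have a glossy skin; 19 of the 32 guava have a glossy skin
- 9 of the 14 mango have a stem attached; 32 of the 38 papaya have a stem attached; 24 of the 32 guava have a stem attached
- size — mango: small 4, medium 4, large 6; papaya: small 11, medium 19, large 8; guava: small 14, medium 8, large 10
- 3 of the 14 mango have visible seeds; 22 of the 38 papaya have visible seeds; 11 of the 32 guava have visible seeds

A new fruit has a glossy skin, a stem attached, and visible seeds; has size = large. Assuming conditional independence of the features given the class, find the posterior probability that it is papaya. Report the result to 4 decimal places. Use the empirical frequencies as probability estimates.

mango: (14/84) × (8/14) × (9/14) × (6/14) × (3/14) ≈ 0.00562266
papaya: (38/84) × (29/38) × (32/38) × (8/38) × (22/38) ≈ 0.0354348
guava: (32/84) × (19/32) × (24/32) × (10/32) × (11/32) ≈ 0.0182234
P(papaya | x) = 0.0354348 / 0.05928086 ≈ 0.5977

0.5977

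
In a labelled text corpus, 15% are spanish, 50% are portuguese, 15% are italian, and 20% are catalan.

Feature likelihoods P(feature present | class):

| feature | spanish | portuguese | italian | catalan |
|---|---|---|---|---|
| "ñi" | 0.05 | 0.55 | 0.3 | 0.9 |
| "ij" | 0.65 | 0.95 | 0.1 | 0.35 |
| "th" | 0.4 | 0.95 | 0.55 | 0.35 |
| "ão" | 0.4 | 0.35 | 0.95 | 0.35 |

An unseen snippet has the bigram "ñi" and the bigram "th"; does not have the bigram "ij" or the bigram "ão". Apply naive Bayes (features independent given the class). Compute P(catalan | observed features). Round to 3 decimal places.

0.722

spanish: 0.15 × 0.05 × (1−0.65) × 0.4 × (1−0.4) = 0.00063
portuguese: 0.5 × 0.55 × (1−0.95) × 0.95 × (1−0.35) = 0.008490625
italian: 0.15 × 0.3 × (1−0.1) × 0.55 × (1−0.95) = 0.00111375
catalan: 0.2 × 0.9 × (1−0.35) × 0.35 × (1−0.35) = 0.0266175
P(catalan | x) = 0.0266175 / 0.036851875 ≈ 0.722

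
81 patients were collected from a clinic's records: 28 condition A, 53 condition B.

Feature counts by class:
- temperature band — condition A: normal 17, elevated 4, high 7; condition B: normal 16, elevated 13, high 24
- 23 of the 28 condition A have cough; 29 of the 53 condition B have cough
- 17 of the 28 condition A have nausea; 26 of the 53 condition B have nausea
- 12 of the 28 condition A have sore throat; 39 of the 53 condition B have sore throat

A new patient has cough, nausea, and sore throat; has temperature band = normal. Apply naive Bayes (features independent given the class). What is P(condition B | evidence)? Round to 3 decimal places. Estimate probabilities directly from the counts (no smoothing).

condition A: (28/81) × (17/28) × (23/28) × (17/28) × (12/28) ≈ 0.0448588
condition B: (53/81) × (16/53) × (29/53) × (26/53) × (39/53) ≈ 0.0390161
P(condition B | x) = 0.0390161 / 0.0838749 ≈ 0.465

0.465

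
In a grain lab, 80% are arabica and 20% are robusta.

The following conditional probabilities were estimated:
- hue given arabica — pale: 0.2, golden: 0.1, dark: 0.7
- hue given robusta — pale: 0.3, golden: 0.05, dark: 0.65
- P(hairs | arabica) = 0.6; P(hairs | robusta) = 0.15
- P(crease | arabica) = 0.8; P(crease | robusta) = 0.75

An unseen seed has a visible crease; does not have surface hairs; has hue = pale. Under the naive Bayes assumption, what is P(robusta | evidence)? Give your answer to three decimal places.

arabica: 0.8 × 0.2 × (1−0.6) × 0.8 = 0.0512
robusta: 0.2 × 0.3 × (1−0.15) × 0.75 = 0.03825
P(robusta | x) = 0.03825 / 0.08945 ≈ 0.428

0.428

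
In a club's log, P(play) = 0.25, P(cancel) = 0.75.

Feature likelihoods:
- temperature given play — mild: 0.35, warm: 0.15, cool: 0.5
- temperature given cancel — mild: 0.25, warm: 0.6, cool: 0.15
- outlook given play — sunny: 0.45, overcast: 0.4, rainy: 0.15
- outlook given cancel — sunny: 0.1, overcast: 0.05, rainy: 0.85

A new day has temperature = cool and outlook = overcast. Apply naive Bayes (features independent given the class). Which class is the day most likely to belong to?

play

play: 0.25 × 0.5 × 0.4 = 0.05
cancel: 0.75 × 0.15 × 0.05 = 0.005625
Highest score → play.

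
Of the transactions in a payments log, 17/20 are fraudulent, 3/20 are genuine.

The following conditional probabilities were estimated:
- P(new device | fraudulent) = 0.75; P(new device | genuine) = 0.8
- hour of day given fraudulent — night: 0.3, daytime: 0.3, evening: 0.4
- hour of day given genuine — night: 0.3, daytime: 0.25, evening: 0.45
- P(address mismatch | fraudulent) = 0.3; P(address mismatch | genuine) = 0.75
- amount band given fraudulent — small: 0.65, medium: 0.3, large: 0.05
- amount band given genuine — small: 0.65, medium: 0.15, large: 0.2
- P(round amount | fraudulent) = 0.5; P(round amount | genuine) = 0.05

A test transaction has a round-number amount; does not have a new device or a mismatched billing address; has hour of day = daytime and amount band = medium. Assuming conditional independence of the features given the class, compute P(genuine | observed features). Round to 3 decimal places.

fraudulent: 0.85 × (1−0.75) × 0.3 × (1−0.3) × 0.3 × 0.5 = 0.00669375
genuine: 0.15 × (1−0.8) × 0.25 × (1−0.75) × 0.15 × 0.05 = 0.0000140625
P(genuine | x) = 0.0000140625 / 0.0067078125 ≈ 0.002

0.002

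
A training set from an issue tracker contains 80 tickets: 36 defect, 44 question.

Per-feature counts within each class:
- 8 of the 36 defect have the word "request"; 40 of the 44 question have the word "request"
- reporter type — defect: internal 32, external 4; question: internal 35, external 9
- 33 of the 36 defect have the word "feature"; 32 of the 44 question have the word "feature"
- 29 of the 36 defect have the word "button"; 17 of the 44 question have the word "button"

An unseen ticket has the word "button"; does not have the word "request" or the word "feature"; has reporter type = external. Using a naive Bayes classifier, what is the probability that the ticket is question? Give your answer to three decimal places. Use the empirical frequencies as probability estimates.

0.292

defect: (36/80) × (28/36) × (4/36) × (3/36) × (29/36) ≈ 0.0026106
question: (44/80) × (4/44) × (9/44) × (12/44) × (17/44) ≈ 0.00107767
P(question | x) = 0.00107767 / 0.00368827 ≈ 0.292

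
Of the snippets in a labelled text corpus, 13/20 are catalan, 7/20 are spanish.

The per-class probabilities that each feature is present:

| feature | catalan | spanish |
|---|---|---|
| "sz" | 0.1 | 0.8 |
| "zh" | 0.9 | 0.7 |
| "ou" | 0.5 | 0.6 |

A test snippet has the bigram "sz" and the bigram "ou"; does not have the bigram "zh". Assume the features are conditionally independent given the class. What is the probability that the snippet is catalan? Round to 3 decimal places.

0.061

catalan: 0.65 × 0.1 × (1−0.9) × 0.5 = 0.00325
spanish: 0.35 × 0.8 × (1−0.7) × 0.6 = 0.0504
P(catalan | x) = 0.00325 / 0.05365 ≈ 0.061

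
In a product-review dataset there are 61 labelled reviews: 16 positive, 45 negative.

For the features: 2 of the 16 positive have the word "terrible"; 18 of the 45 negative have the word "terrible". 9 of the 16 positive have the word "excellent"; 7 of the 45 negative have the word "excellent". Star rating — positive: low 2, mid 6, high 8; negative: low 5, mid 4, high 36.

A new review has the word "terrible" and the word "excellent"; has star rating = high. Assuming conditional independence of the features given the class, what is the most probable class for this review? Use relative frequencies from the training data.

positive: (16/61) × (2/16) × (9/16) × (8/16) ≈ 0.00922131
negative: (45/61) × (18/45) × (7/45) × (36/45) ≈ 0.0367213
Highest score → negative.

negative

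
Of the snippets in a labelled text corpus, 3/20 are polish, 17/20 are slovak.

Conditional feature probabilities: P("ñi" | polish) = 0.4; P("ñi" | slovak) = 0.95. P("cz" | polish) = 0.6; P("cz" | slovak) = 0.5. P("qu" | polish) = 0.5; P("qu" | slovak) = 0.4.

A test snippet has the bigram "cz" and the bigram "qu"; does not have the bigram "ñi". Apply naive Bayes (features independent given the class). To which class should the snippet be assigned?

polish

polish: 0.15 × (1−0.4) × 0.6 × 0.5 = 0.027
slovak: 0.85 × (1−0.95) × 0.5 × 0.4 = 0.0085
Highest score → polish.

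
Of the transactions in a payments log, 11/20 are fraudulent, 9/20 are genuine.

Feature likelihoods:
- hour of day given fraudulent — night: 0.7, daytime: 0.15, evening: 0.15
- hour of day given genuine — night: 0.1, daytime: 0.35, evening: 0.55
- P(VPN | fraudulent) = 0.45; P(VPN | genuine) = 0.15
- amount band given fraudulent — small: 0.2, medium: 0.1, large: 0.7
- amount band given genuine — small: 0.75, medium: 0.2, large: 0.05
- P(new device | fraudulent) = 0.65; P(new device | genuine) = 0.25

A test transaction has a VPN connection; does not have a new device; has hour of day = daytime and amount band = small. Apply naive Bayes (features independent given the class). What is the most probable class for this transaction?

fraudulent: 0.55 × 0.15 × 0.45 × 0.2 × (1−0.65) = 0.00259875
genuine: 0.45 × 0.35 × 0.15 × 0.75 × (1−0.25) = 0.0132890625
Highest score → genuine.

genuine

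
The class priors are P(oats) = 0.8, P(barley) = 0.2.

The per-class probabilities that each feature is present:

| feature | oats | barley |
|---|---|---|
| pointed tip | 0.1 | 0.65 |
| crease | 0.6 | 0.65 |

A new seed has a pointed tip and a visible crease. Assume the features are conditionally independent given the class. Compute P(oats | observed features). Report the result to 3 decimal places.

0.362

oats: 0.8 × 0.1 × 0.6 = 0.048
barley: 0.2 × 0.65 × 0.65 = 0.0845
P(oats | x) = 0.048 / 0.1325 ≈ 0.362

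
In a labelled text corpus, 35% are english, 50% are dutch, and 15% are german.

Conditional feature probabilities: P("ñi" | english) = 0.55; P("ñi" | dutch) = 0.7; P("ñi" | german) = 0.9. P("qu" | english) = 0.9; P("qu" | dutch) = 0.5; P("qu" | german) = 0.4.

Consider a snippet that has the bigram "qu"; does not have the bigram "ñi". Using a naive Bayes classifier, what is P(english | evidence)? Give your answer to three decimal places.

0.636

english: 0.35 × (1−0.55) × 0.9 = 0.14175
dutch: 0.5 × (1−0.7) × 0.5 = 0.075
german: 0.15 × (1−0.9) × 0.4 = 0.006
P(english | x) = 0.14175 / 0.22275 ≈ 0.636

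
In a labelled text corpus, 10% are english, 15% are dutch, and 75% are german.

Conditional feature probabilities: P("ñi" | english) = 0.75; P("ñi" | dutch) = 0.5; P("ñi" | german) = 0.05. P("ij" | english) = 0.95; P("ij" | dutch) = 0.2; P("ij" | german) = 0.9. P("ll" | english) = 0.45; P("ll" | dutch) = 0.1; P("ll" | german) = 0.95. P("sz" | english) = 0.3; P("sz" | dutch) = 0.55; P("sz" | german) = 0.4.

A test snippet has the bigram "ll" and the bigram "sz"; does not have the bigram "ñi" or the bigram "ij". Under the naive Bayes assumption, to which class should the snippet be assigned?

german

english: 0.1 × (1−0.75) × (1−0.95) × 0.45 × 0.3 = 0.00016875
dutch: 0.15 × (1−0.5) × (1−0.2) × 0.1 × 0.55 = 0.0033
german: 0.75 × (1−0.05) × (1−0.9) × 0.95 × 0.4 = 0.027075
Highest score → german.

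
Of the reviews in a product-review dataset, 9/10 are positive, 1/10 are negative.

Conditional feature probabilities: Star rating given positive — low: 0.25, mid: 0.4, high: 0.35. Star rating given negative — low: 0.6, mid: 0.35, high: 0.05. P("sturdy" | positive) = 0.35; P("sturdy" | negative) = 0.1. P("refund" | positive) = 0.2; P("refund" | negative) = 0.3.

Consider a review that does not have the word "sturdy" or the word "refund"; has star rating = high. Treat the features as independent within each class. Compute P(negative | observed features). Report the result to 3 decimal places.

0.019

positive: 0.9 × 0.35 × (1−0.35) × (1−0.2) = 0.1638
negative: 0.1 × 0.05 × (1−0.1) × (1−0.3) = 0.00315
P(negative | x) = 0.00315 / 0.16695 ≈ 0.019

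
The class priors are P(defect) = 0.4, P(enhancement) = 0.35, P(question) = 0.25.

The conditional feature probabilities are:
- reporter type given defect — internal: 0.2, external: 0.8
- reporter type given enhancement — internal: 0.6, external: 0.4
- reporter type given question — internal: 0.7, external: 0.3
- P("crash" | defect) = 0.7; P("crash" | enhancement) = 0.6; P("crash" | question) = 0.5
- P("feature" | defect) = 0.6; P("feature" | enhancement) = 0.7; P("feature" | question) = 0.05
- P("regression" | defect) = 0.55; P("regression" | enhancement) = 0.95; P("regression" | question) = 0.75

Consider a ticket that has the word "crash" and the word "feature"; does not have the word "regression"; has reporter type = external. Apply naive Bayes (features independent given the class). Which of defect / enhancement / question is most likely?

defect: 0.4 × 0.8 × 0.7 × 0.6 × (1−0.55) = 0.06048
enhancement: 0.35 × 0.4 × 0.6 × 0.7 × (1−0.95) = 0.00294
question: 0.25 × 0.3 × 0.5 × 0.05 × (1−0.75) = 0.00046875
Highest score → defect.

defect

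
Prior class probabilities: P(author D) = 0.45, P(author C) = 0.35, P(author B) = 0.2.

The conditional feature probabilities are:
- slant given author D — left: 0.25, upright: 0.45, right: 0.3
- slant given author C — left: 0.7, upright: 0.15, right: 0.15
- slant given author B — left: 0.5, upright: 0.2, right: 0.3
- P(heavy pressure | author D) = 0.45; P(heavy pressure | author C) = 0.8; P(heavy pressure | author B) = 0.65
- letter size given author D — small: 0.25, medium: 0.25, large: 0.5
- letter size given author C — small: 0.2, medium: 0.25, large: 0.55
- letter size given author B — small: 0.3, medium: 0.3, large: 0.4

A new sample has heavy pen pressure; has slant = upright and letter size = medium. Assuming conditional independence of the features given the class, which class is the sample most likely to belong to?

author D: 0.45 × 0.45 × 0.45 × 0.25 = 0.02278125
author C: 0.35 × 0.15 × 0.8 × 0.25 = 0.0105
author B: 0.2 × 0.2 × 0.65 × 0.3 = 0.0078
Highest score → author D.

author D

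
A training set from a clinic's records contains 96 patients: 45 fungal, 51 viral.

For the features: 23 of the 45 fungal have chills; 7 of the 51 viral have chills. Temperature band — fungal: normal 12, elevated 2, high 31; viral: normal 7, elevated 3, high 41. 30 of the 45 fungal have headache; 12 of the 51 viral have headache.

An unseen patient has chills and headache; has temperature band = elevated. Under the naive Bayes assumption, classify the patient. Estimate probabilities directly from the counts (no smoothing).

fungal

fungal: (45/96) × (23/45) × (2/45) × (30/45) ≈ 0.00709877
viral: (51/96) × (7/51) × (3/51) × (12/51) ≈ 0.00100923
Highest score → fungal.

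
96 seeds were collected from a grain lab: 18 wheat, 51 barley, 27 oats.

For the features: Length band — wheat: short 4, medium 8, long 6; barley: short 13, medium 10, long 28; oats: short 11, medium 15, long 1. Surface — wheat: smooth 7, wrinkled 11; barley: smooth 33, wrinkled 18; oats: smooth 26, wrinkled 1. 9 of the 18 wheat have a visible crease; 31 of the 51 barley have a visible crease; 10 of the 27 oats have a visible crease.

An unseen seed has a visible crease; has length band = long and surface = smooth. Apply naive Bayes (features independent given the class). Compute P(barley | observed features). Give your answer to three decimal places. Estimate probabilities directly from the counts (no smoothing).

wheat: (18/96) × (6/18) × (7/18) × (9/18) ≈ 0.0121528
barley: (51/96) × (28/51) × (33/51) × (31/51) ≈ 0.114715
oats: (27/96) × (1/27) × (26/27) × (10/27) ≈ 0.00371513
P(barley | x) = 0.114715 / 0.13058293 ≈ 0.878

0.878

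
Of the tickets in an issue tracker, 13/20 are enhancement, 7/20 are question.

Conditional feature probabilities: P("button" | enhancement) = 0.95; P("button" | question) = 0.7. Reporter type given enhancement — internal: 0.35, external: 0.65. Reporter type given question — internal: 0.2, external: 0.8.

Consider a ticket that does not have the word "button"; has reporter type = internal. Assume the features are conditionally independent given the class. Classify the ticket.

question

enhancement: 0.65 × (1−0.95) × 0.35 = 0.011375
question: 0.35 × (1−0.7) × 0.2 = 0.021
Highest score → question.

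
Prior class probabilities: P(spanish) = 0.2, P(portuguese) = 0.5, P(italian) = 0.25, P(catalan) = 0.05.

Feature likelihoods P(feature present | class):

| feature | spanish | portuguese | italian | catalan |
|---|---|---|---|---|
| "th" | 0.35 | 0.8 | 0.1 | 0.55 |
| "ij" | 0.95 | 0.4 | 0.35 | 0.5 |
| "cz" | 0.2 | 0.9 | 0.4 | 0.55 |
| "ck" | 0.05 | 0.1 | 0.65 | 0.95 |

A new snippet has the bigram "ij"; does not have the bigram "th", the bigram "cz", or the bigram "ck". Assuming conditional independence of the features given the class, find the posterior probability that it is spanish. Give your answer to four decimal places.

spanish: 0.2 × (1−0.35) × 0.95 × (1−0.2) × (1−0.05) = 0.09386
portuguese: 0.5 × (1−0.8) × 0.4 × (1−0.9) × (1−0.1) = 0.0036
italian: 0.25 × (1−0.1) × 0.35 × (1−0.4) × (1−0.65) = 0.0165375
catalan: 0.05 × (1−0.55) × 0.5 × (1−0.55) × (1−0.95) = 0.000253125
P(spanish | x) = 0.09386 / 0.114250625 ≈ 0.8215

0.8215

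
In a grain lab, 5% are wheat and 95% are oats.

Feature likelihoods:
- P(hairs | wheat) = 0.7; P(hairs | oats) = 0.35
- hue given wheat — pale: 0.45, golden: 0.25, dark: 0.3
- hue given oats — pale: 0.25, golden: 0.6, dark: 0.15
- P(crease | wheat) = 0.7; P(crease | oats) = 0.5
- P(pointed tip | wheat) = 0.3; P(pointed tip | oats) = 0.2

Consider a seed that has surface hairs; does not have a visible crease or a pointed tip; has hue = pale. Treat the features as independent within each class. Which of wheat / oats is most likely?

wheat: 0.05 × 0.7 × 0.45 × (1−0.7) × (1−0.3) = 0.0033075
oats: 0.95 × 0.35 × 0.25 × (1−0.5) × (1−0.2) = 0.03325
Highest score → oats.

oats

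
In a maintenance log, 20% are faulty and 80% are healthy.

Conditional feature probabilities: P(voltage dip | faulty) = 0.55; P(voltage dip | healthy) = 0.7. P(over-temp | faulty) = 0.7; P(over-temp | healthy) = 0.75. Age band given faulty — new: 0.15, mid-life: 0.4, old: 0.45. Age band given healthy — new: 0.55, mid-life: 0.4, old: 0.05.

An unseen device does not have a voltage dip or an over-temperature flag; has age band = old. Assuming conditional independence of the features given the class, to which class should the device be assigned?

faulty: 0.2 × (1−0.55) × (1−0.7) × 0.45 = 0.01215
healthy: 0.8 × (1−0.7) × (1−0.75) × 0.05 = 0.003
Highest score → faulty.

faulty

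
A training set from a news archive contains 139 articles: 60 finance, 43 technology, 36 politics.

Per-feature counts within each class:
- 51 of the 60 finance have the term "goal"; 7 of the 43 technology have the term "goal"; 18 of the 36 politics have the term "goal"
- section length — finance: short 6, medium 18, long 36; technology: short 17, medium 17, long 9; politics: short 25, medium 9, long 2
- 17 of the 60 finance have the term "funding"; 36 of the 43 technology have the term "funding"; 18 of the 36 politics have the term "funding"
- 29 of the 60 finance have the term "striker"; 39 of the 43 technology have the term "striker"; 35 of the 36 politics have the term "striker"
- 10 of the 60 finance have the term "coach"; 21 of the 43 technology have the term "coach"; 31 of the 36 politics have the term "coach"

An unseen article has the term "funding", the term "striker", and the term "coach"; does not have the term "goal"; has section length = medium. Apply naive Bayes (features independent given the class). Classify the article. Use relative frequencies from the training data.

technology

finance: (60/139) × (9/60) × (18/60) × (17/60) × (29/60) × (10/60) ≈ 0.000443345
technology: (43/139) × (36/43) × (17/43) × (36/43) × (39/43) × (21/43) ≈ 0.0379708
politics: (36/139) × (18/36) × (9/36) × (18/36) × (35/36) × (31/36) ≈ 0.0135517
Highest score → technology.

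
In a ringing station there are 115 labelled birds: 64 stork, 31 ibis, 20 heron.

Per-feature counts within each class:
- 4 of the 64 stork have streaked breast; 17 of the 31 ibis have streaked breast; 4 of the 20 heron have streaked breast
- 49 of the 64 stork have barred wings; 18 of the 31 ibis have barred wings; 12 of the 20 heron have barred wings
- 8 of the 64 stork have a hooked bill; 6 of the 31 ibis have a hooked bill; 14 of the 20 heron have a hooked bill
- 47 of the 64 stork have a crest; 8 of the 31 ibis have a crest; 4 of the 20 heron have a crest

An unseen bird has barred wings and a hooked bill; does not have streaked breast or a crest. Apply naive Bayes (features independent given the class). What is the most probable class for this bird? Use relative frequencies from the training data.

heron

stork: (64/115) × (60/64) × (49/64) × (8/64) × (17/64) ≈ 0.0132632
ibis: (31/115) × (14/31) × (18/31) × (6/31) × (23/31) ≈ 0.0101507
heron: (20/115) × (16/20) × (12/20) × (14/20) × (16/20) ≈ 0.0467478
Highest score → heron.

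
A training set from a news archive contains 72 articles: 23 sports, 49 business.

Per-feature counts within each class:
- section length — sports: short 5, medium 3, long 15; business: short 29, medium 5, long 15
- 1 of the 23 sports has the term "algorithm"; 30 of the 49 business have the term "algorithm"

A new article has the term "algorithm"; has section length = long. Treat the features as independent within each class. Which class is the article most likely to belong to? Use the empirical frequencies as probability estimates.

business

sports: (23/72) × (15/23) × (1/23) ≈ 0.00905797
business: (49/72) × (15/49) × (30/49) ≈ 0.127551
Highest score → business.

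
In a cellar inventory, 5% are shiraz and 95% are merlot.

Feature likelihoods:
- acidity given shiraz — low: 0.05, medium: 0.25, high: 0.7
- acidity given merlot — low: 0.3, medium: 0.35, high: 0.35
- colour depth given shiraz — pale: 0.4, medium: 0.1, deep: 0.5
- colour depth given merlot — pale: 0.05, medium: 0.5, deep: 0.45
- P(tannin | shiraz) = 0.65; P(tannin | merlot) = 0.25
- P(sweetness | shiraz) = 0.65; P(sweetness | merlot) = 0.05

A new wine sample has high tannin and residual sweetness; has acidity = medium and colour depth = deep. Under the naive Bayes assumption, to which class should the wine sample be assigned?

shiraz

shiraz: 0.05 × 0.25 × 0.5 × 0.65 × 0.65 = 0.002640625
merlot: 0.95 × 0.35 × 0.45 × 0.25 × 0.05 = 0.0018703125
Highest score → shiraz.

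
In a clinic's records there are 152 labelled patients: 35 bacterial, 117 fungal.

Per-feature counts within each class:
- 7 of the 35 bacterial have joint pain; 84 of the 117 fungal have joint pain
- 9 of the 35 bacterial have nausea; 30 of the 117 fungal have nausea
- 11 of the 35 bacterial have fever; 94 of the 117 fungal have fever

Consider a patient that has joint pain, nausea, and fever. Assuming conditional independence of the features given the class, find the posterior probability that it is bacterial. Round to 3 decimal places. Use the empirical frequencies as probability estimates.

bacterial: (35/152) × (7/35) × (9/35) × (11/35) ≈ 0.0037218
fungal: (117/152) × (84/117) × (30/117) × (94/117) ≈ 0.113845
P(bacterial | x) = 0.0037218 / 0.1175668 ≈ 0.032

0.032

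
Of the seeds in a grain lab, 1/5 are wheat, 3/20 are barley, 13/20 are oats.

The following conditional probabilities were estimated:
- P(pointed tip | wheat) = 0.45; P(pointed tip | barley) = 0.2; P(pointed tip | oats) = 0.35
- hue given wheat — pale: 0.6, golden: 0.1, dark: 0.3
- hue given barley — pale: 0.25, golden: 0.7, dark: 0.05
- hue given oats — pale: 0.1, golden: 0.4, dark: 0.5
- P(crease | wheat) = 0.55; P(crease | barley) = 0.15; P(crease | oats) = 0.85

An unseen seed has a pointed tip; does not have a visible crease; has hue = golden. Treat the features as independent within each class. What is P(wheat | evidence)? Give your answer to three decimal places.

0.114

wheat: 0.2 × 0.45 × 0.1 × (1−0.55) = 0.00405
barley: 0.15 × 0.2 × 0.7 × (1−0.15) = 0.01785
oats: 0.65 × 0.35 × 0.4 × (1−0.85) = 0.01365
P(wheat | x) = 0.00405 / 0.03555 ≈ 0.114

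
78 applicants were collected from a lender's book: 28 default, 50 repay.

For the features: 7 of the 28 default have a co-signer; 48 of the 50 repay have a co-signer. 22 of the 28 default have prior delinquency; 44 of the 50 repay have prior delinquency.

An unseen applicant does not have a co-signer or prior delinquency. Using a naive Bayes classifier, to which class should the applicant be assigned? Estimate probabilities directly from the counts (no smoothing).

default: (28/78) × (21/28) × (6/28) ≈ 0.0576923
repay: (50/78) × (2/50) × (6/50) ≈ 0.00307692
Highest score → default.

default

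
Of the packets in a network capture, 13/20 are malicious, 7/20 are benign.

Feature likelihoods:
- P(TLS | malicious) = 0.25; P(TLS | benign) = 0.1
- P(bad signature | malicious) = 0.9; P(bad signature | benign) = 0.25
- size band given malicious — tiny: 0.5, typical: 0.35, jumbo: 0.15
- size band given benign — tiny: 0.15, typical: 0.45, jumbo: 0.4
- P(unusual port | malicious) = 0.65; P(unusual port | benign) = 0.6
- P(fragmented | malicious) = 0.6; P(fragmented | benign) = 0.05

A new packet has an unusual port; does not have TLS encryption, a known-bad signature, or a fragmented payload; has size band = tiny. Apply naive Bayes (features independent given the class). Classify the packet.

benign

malicious: 0.65 × (1−0.25) × (1−0.9) × 0.5 × 0.65 × (1−0.6) = 0.0063375
benign: 0.35 × (1−0.1) × (1−0.25) × 0.15 × 0.6 × (1−0.05) = 0.020199375
Highest score → benign.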